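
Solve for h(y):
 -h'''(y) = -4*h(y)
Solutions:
 h(y) = C3*exp(2^(2/3)*y) + (C1*sin(2^(2/3)*sqrt(3)*y/2) + C2*cos(2^(2/3)*sqrt(3)*y/2))*exp(-2^(2/3)*y/2)


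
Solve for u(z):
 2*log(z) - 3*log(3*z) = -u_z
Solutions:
 u(z) = C1 + z*log(z) - z + z*log(27)


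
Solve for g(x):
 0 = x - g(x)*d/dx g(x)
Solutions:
 g(x) = -sqrt(C1 + x^2)
 g(x) = sqrt(C1 + x^2)


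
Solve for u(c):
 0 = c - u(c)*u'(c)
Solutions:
 u(c) = -sqrt(C1 + c^2)
 u(c) = sqrt(C1 + c^2)


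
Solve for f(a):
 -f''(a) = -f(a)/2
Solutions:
 f(a) = C1*exp(-sqrt(2)*a/2) + C2*exp(sqrt(2)*a/2)


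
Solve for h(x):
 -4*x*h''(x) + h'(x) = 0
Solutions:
 h(x) = C1 + C2*x^(5/4)


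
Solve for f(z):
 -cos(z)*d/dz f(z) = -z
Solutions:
 f(z) = C1 + Integral(z/cos(z), z)


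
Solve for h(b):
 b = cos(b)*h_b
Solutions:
 h(b) = C1 + Integral(b/cos(b), b)


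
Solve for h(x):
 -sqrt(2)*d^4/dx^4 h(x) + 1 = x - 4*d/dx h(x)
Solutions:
 h(x) = C1 + C4*exp(sqrt(2)*x) + x^2/8 - x/4 + (C2*sin(sqrt(6)*x/2) + C3*cos(sqrt(6)*x/2))*exp(-sqrt(2)*x/2)


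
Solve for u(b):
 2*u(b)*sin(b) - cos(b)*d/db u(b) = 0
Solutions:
 u(b) = C1/cos(b)^2


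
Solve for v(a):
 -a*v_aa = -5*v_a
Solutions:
 v(a) = C1 + C2*a^6


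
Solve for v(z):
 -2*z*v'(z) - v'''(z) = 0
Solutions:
 v(z) = C1 + Integral(C2*airyai(-2^(1/3)*z) + C3*airybi(-2^(1/3)*z), z)


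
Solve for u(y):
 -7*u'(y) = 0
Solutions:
 u(y) = C1


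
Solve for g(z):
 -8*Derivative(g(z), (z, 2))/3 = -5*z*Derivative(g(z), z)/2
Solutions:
 g(z) = C1 + C2*erfi(sqrt(30)*z/8)


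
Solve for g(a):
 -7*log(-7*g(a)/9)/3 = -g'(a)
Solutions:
 -3*Integral(1/(log(-_y) - 2*log(3) + log(7)), (_y, g(a)))/7 = C1 - a


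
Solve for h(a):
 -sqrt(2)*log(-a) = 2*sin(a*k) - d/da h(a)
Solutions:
 h(a) = C1 + sqrt(2)*a*(log(-a) - 1) + 2*Piecewise((-cos(a*k)/k, Ne(k, 0)), (0, True))


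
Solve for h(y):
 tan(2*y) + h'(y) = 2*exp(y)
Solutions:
 h(y) = C1 + 2*exp(y) + log(cos(2*y))/2


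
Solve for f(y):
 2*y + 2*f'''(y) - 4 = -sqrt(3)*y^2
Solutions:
 f(y) = C1 + C2*y + C3*y^2 - sqrt(3)*y^5/120 - y^4/24 + y^3/3


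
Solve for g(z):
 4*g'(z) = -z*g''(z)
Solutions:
 g(z) = C1 + C2/z^3


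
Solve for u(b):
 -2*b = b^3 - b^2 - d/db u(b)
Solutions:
 u(b) = C1 + b^4/4 - b^3/3 + b^2


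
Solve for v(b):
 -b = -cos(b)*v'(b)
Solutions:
 v(b) = C1 + Integral(b/cos(b), b)


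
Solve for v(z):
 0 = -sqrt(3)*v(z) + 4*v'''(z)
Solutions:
 v(z) = C3*exp(2^(1/3)*3^(1/6)*z/2) + (C1*sin(2^(1/3)*3^(2/3)*z/4) + C2*cos(2^(1/3)*3^(2/3)*z/4))*exp(-2^(1/3)*3^(1/6)*z/4)


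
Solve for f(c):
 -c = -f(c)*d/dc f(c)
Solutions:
 f(c) = -sqrt(C1 + c^2)
 f(c) = sqrt(C1 + c^2)


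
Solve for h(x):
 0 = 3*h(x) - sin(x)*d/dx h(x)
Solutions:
 h(x) = C1*(cos(x) - 1)^(3/2)/(cos(x) + 1)^(3/2)


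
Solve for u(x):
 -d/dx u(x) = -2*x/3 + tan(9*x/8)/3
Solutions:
 u(x) = C1 + x^2/3 + 8*log(cos(9*x/8))/27


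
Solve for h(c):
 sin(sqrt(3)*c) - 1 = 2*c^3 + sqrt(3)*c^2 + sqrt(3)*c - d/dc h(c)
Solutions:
 h(c) = C1 + c^4/2 + sqrt(3)*c^3/3 + sqrt(3)*c^2/2 + c + sqrt(3)*cos(sqrt(3)*c)/3


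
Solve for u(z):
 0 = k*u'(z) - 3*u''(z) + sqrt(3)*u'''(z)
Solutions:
 u(z) = C1 + C2*exp(sqrt(3)*z*(3 - sqrt(-4*sqrt(3)*k + 9))/6) + C3*exp(sqrt(3)*z*(sqrt(-4*sqrt(3)*k + 9) + 3)/6)


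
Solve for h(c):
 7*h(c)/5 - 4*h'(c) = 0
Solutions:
 h(c) = C1*exp(7*c/20)


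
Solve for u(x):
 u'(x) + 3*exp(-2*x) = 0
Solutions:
 u(x) = C1 + 3*exp(-2*x)/2


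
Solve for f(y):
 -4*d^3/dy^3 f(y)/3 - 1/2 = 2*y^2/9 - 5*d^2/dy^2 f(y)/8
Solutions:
 f(y) = C1 + C2*y + C3*exp(15*y/32) + 4*y^4/135 + 512*y^3/2025 + 20434*y^2/10125


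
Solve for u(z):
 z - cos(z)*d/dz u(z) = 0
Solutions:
 u(z) = C1 + Integral(z/cos(z), z)


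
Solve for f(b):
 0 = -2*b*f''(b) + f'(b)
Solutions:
 f(b) = C1 + C2*b^(3/2)


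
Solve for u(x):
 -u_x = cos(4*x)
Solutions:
 u(x) = C1 - sin(4*x)/4


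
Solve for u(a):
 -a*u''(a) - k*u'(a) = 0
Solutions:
 u(a) = C1 + a^(1 - re(k))*(C2*sin(log(a)*Abs(im(k))) + C3*cos(log(a)*im(k)))


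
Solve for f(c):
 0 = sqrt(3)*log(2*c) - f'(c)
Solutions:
 f(c) = C1 + sqrt(3)*c*log(c) - sqrt(3)*c + sqrt(3)*c*log(2)


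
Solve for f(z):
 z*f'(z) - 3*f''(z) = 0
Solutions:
 f(z) = C1 + C2*erfi(sqrt(6)*z/6)


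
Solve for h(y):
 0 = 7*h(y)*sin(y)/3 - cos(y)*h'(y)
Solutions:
 h(y) = C1/cos(y)^(7/3)


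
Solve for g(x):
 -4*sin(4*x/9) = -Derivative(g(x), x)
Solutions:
 g(x) = C1 - 9*cos(4*x/9)


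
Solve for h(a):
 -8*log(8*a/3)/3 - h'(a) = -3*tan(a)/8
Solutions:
 h(a) = C1 - 8*a*log(a)/3 - 8*a*log(2) + 8*a/3 + 8*a*log(3)/3 - 3*log(cos(a))/8


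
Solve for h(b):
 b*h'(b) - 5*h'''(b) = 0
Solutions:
 h(b) = C1 + Integral(C2*airyai(5^(2/3)*b/5) + C3*airybi(5^(2/3)*b/5), b)


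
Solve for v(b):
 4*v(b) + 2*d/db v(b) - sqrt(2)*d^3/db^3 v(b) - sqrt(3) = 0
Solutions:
 v(b) = C1*exp(-b*(2^(1/3)/(sqrt(1 - sqrt(2)/27) + 1)^(1/3) + 3*2^(1/6)*(sqrt(1 - sqrt(2)/27) + 1)^(1/3))/6)*sin(b*(-sqrt(6)/(sqrt(2 - 2*sqrt(2)/27) + sqrt(2))^(1/3) + 3*sqrt(3)*(sqrt(2 - 2*sqrt(2)/27) + sqrt(2))^(1/3))/6) + C2*exp(-b*(2^(1/3)/(sqrt(1 - sqrt(2)/27) + 1)^(1/3) + 3*2^(1/6)*(sqrt(1 - sqrt(2)/27) + 1)^(1/3))/6)*cos(b*(-sqrt(6)/(sqrt(2 - 2*sqrt(2)/27) + sqrt(2))^(1/3) + 3*sqrt(3)*(sqrt(2 - 2*sqrt(2)/27) + sqrt(2))^(1/3))/6) + C3*exp(b*(2^(1/3)/(3*(sqrt(1 - sqrt(2)/27) + 1)^(1/3)) + 2^(1/6)*(sqrt(1 - sqrt(2)/27) + 1)^(1/3))) + sqrt(3)/4


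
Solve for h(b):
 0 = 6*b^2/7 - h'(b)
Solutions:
 h(b) = C1 + 2*b^3/7


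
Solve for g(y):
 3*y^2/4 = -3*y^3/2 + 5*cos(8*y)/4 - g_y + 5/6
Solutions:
 g(y) = C1 - 3*y^4/8 - y^3/4 + 5*y/6 + 5*sin(8*y)/32


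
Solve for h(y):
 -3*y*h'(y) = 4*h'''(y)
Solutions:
 h(y) = C1 + Integral(C2*airyai(-6^(1/3)*y/2) + C3*airybi(-6^(1/3)*y/2), y)


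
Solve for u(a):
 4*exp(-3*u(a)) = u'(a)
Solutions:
 u(a) = log(C1 + 12*a)/3
 u(a) = log((-3^(1/3) - 3^(5/6)*I)*(C1 + 4*a)^(1/3)/2)
 u(a) = log((-3^(1/3) + 3^(5/6)*I)*(C1 + 4*a)^(1/3)/2)


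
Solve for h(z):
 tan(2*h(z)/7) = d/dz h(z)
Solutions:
 h(z) = -7*asin(C1*exp(2*z/7))/2 + 7*pi/2
 h(z) = 7*asin(C1*exp(2*z/7))/2


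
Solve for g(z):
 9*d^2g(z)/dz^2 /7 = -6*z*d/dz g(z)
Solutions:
 g(z) = C1 + C2*erf(sqrt(21)*z/3)


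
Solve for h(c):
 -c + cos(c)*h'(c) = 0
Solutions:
 h(c) = C1 + Integral(c/cos(c), c)


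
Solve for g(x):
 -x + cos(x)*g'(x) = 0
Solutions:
 g(x) = C1 + Integral(x/cos(x), x)


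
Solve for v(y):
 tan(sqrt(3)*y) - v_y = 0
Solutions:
 v(y) = C1 - sqrt(3)*log(cos(sqrt(3)*y))/3


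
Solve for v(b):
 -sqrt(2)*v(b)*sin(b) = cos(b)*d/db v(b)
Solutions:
 v(b) = C1*cos(b)^(sqrt(2))


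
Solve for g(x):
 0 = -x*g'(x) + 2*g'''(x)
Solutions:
 g(x) = C1 + Integral(C2*airyai(2^(2/3)*x/2) + C3*airybi(2^(2/3)*x/2), x)


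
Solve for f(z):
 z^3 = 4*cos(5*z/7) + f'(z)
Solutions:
 f(z) = C1 + z^4/4 - 28*sin(5*z/7)/5


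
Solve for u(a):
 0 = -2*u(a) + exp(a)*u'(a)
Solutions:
 u(a) = C1*exp(-2*exp(-a))


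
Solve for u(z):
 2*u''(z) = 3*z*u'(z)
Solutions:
 u(z) = C1 + C2*erfi(sqrt(3)*z/2)


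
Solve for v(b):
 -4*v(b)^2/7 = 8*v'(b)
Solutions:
 v(b) = 14/(C1 + b)


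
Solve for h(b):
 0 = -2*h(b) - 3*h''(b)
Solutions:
 h(b) = C1*sin(sqrt(6)*b/3) + C2*cos(sqrt(6)*b/3)


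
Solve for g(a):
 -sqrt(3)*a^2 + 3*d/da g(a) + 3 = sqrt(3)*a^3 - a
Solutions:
 g(a) = C1 + sqrt(3)*a^4/12 + sqrt(3)*a^3/9 - a^2/6 - a


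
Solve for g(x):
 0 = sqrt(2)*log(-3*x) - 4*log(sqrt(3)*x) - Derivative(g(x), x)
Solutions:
 g(x) = C1 - x*(4 - sqrt(2))*log(x) + x*(-2*log(3) - sqrt(2) + sqrt(2)*log(3) + 4 + sqrt(2)*I*pi)


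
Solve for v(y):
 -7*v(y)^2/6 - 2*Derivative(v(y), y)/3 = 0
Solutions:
 v(y) = 4/(C1 + 7*y)


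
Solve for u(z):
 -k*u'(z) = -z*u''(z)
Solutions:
 u(z) = C1 + z^(re(k) + 1)*(C2*sin(log(z)*Abs(im(k))) + C3*cos(log(z)*im(k)))


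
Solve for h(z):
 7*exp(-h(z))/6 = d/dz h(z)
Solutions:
 h(z) = log(C1 + 7*z/6)


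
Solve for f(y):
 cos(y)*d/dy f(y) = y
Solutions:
 f(y) = C1 + Integral(y/cos(y), y)


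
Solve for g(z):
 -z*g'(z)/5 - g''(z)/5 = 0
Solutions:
 g(z) = C1 + C2*erf(sqrt(2)*z/2)


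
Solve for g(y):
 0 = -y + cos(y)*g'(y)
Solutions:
 g(y) = C1 + Integral(y/cos(y), y)


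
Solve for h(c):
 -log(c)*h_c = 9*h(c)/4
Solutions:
 h(c) = C1*exp(-9*li(c)/4)


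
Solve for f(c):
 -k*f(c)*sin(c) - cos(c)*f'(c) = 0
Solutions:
 f(c) = C1*exp(k*log(cos(c)))


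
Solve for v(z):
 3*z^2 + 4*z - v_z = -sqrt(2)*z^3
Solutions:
 v(z) = C1 + sqrt(2)*z^4/4 + z^3 + 2*z^2


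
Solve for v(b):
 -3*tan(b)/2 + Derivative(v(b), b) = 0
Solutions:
 v(b) = C1 - 3*log(cos(b))/2


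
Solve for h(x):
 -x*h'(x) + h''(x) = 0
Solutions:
 h(x) = C1 + C2*erfi(sqrt(2)*x/2)


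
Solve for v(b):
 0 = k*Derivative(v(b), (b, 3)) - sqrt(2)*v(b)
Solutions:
 v(b) = C1*exp(2^(1/6)*b*(1/k)^(1/3)) + C2*exp(2^(1/6)*b*(-1 + sqrt(3)*I)*(1/k)^(1/3)/2) + C3*exp(-2^(1/6)*b*(1 + sqrt(3)*I)*(1/k)^(1/3)/2)


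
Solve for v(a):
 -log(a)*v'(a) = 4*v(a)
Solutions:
 v(a) = C1*exp(-4*li(a))


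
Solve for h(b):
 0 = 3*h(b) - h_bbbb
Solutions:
 h(b) = C1*exp(-3^(1/4)*b) + C2*exp(3^(1/4)*b) + C3*sin(3^(1/4)*b) + C4*cos(3^(1/4)*b)


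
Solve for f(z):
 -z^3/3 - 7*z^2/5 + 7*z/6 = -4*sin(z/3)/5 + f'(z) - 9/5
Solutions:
 f(z) = C1 - z^4/12 - 7*z^3/15 + 7*z^2/12 + 9*z/5 - 12*cos(z/3)/5


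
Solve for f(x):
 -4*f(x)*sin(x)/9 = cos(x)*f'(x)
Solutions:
 f(x) = C1*cos(x)^(4/9)


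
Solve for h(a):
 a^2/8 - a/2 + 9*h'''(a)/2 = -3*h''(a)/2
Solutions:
 h(a) = C1 + C2*a + C3*exp(-a/3) - a^4/144 + 5*a^3/36 - 5*a^2/4


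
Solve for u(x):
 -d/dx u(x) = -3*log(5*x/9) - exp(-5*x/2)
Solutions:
 u(x) = C1 + 3*x*log(x) + 3*x*(-2*log(3) - 1 + log(5)) - 2*exp(-5*x/2)/5


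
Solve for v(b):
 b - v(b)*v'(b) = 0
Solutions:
 v(b) = -sqrt(C1 + b^2)
 v(b) = sqrt(C1 + b^2)


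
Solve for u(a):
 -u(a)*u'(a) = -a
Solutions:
 u(a) = -sqrt(C1 + a^2)
 u(a) = sqrt(C1 + a^2)


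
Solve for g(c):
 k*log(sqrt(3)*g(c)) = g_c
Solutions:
 Integral(1/(2*log(_y) + log(3)), (_y, g(c))) = C1 + c*k/2


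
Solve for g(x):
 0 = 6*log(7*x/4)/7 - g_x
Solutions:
 g(x) = C1 + 6*x*log(x)/7 - 12*x*log(2)/7 - 6*x/7 + 6*x*log(7)/7


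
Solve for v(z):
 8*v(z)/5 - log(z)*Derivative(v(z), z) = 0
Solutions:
 v(z) = C1*exp(8*li(z)/5)


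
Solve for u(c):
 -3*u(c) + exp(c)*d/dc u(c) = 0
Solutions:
 u(c) = C1*exp(-3*exp(-c))


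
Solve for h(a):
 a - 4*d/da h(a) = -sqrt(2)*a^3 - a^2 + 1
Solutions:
 h(a) = C1 + sqrt(2)*a^4/16 + a^3/12 + a^2/8 - a/4


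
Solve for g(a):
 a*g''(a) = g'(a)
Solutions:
 g(a) = C1 + C2*a^2


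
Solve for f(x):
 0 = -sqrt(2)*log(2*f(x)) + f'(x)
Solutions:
 -sqrt(2)*Integral(1/(log(_y) + log(2)), (_y, f(x)))/2 = C1 - x


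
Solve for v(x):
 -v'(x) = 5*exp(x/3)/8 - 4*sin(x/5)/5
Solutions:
 v(x) = C1 - 15*exp(x/3)/8 - 4*cos(x/5)


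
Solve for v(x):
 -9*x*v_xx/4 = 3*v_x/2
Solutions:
 v(x) = C1 + C2*x^(1/3)


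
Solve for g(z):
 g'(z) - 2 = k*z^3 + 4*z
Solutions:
 g(z) = C1 + k*z^4/4 + 2*z^2 + 2*z


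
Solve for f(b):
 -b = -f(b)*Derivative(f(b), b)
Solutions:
 f(b) = -sqrt(C1 + b^2)
 f(b) = sqrt(C1 + b^2)


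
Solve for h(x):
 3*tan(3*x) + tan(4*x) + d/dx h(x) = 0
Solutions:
 h(x) = C1 + log(cos(3*x)) + log(cos(4*x))/4


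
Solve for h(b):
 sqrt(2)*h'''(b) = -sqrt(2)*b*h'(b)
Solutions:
 h(b) = C1 + Integral(C2*airyai(-b) + C3*airybi(-b), b)


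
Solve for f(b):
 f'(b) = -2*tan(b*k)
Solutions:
 f(b) = C1 - 2*Piecewise((-log(cos(b*k))/k, Ne(k, 0)), (0, True))


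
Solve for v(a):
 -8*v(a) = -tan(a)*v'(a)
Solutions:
 v(a) = C1*sin(a)^8


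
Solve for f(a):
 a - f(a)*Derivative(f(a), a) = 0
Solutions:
 f(a) = -sqrt(C1 + a^2)
 f(a) = sqrt(C1 + a^2)


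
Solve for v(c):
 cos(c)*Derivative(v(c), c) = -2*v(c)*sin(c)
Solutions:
 v(c) = C1*cos(c)^2


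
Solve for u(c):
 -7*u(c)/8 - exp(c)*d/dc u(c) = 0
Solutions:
 u(c) = C1*exp(7*exp(-c)/8)


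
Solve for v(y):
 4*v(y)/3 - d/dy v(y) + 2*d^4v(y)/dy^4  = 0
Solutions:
 v(y) = (C1*sin(y*sqrt(Abs(16/(3*(27 + sqrt(32039)*I)^(1/3)) - sqrt(6)/sqrt(32/(27 + sqrt(32039)*I)^(1/3) + (27 + sqrt(32039)*I)^(1/3)) + (27 + sqrt(32039)*I)^(1/3)/6))/2) + C2*cos(y*sqrt(16/(3*(27 + sqrt(32039)*I)^(1/3)) - sqrt(6)/sqrt(32/(27 + sqrt(32039)*I)^(1/3) + (27 + sqrt(32039)*I)^(1/3)) + (27 + sqrt(32039)*I)^(1/3)/6)/2))*exp(sqrt(6)*y*sqrt(32/(27 + sqrt(32039)*I)^(1/3) + (27 + sqrt(32039)*I)^(1/3))/12) + (C3*sin(y*sqrt(Abs(16/(3*(27 + sqrt(32039)*I)^(1/3)) + sqrt(6)/sqrt(32/(27 + sqrt(32039)*I)^(1/3) + (27 + sqrt(32039)*I)^(1/3)) + (27 + sqrt(32039)*I)^(1/3)/6))/2) + C4*cos(y*sqrt(16/(3*(27 + sqrt(32039)*I)^(1/3)) + sqrt(6)/sqrt(32/(27 + sqrt(32039)*I)^(1/3) + (27 + sqrt(32039)*I)^(1/3)) + (27 + sqrt(32039)*I)^(1/3)/6)/2))*exp(-sqrt(6)*y*sqrt(32/(27 + sqrt(32039)*I)^(1/3) + (27 + sqrt(32039)*I)^(1/3))/12)


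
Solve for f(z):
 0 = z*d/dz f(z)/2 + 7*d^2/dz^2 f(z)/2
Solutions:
 f(z) = C1 + C2*erf(sqrt(14)*z/14)


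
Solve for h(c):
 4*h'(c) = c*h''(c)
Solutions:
 h(c) = C1 + C2*c^5


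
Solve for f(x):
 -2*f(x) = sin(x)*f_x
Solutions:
 f(x) = C1*(cos(x) + 1)/(cos(x) - 1)


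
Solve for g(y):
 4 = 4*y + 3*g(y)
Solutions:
 g(y) = 4/3 - 4*y/3


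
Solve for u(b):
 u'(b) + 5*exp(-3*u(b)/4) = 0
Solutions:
 u(b) = 4*log(C1 - 15*b/4)/3
 u(b) = 4*log((-6^(1/3) - 2^(1/3)*3^(5/6)*I)*(C1 - 5*b)^(1/3)/4)
 u(b) = 4*log((-6^(1/3) + 2^(1/3)*3^(5/6)*I)*(C1 - 5*b)^(1/3)/4)


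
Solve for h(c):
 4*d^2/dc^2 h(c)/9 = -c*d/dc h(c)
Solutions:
 h(c) = C1 + C2*erf(3*sqrt(2)*c/4)


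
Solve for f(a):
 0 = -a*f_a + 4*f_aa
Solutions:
 f(a) = C1 + C2*erfi(sqrt(2)*a/4)


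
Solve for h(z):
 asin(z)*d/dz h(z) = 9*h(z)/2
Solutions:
 h(z) = C1*exp(9*Integral(1/asin(z), z)/2)


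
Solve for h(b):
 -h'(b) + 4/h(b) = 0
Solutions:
 h(b) = -sqrt(C1 + 8*b)
 h(b) = sqrt(C1 + 8*b)


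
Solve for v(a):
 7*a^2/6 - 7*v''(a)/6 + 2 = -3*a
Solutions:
 v(a) = C1 + C2*a + a^4/12 + 3*a^3/7 + 6*a^2/7


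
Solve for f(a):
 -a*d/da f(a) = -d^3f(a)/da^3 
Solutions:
 f(a) = C1 + Integral(C2*airyai(a) + C3*airybi(a), a)


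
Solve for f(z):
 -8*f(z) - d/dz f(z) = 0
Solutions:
 f(z) = C1*exp(-8*z)


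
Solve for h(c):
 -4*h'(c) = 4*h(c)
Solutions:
 h(c) = C1*exp(-c)


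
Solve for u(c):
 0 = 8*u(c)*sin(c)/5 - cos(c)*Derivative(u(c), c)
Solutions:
 u(c) = C1/cos(c)^(8/5)


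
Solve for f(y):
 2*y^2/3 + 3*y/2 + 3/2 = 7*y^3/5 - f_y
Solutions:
 f(y) = C1 + 7*y^4/20 - 2*y^3/9 - 3*y^2/4 - 3*y/2


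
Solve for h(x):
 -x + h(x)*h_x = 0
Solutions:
 h(x) = -sqrt(C1 + x^2)
 h(x) = sqrt(C1 + x^2)


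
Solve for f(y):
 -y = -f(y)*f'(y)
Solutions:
 f(y) = -sqrt(C1 + y^2)
 f(y) = sqrt(C1 + y^2)


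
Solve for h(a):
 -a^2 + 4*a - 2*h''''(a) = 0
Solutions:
 h(a) = C1 + C2*a + C3*a^2 + C4*a^3 - a^6/720 + a^5/60


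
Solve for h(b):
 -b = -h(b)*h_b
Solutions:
 h(b) = -sqrt(C1 + b^2)
 h(b) = sqrt(C1 + b^2)


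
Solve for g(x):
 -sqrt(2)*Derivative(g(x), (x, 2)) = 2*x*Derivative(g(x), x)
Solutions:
 g(x) = C1 + C2*erf(2^(3/4)*x/2)


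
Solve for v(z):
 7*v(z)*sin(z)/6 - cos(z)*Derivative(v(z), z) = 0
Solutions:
 v(z) = C1/cos(z)^(7/6)


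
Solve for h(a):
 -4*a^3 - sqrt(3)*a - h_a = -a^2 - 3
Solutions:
 h(a) = C1 - a^4 + a^3/3 - sqrt(3)*a^2/2 + 3*a


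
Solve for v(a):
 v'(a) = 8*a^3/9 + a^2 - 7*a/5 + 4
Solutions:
 v(a) = C1 + 2*a^4/9 + a^3/3 - 7*a^2/10 + 4*a


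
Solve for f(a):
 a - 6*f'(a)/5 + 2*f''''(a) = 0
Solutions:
 f(a) = C1 + C4*exp(3^(1/3)*5^(2/3)*a/5) + 5*a^2/12 + (C2*sin(3^(5/6)*5^(2/3)*a/10) + C3*cos(3^(5/6)*5^(2/3)*a/10))*exp(-3^(1/3)*5^(2/3)*a/10)


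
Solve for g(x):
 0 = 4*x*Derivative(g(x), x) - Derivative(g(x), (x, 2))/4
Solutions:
 g(x) = C1 + C2*erfi(2*sqrt(2)*x)


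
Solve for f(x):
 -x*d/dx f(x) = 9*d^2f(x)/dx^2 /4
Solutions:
 f(x) = C1 + C2*erf(sqrt(2)*x/3)


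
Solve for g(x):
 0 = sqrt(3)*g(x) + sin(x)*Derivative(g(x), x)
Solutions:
 g(x) = C1*(cos(x) + 1)^(sqrt(3)/2)/(cos(x) - 1)^(sqrt(3)/2)


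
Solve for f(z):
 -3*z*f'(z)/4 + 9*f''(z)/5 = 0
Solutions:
 f(z) = C1 + C2*erfi(sqrt(30)*z/12)


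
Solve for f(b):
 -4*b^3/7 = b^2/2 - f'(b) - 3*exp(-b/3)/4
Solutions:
 f(b) = C1 + b^4/7 + b^3/6 + 9*exp(-b/3)/4


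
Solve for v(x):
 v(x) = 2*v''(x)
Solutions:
 v(x) = C1*exp(-sqrt(2)*x/2) + C2*exp(sqrt(2)*x/2)


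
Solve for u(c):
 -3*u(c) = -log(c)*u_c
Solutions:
 u(c) = C1*exp(3*li(c))


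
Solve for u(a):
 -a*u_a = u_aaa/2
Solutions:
 u(a) = C1 + Integral(C2*airyai(-2^(1/3)*a) + C3*airybi(-2^(1/3)*a), a)


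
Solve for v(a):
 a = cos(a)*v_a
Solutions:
 v(a) = C1 + Integral(a/cos(a), a)


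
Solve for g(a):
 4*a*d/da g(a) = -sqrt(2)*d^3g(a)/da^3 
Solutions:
 g(a) = C1 + Integral(C2*airyai(-sqrt(2)*a) + C3*airybi(-sqrt(2)*a), a)


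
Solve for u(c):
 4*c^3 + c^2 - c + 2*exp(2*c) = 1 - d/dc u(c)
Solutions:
 u(c) = C1 - c^4 - c^3/3 + c^2/2 + c - exp(2*c)


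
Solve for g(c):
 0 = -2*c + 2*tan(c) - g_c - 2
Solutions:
 g(c) = C1 - c^2 - 2*c - 2*log(cos(c))


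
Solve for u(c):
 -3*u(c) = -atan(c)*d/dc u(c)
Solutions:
 u(c) = C1*exp(3*Integral(1/atan(c), c))


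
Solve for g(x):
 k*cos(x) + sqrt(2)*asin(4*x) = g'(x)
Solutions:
 g(x) = C1 + k*sin(x) + sqrt(2)*(x*asin(4*x) + sqrt(1 - 16*x^2)/4)


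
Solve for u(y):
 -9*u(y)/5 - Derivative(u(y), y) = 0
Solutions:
 u(y) = C1*exp(-9*y/5)


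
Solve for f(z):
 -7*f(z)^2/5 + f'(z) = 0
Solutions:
 f(z) = -5/(C1 + 7*z)


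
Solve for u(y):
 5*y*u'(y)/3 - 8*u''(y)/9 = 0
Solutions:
 u(y) = C1 + C2*erfi(sqrt(15)*y/4)


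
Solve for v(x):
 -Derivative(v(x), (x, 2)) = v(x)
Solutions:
 v(x) = C1*sin(x) + C2*cos(x)


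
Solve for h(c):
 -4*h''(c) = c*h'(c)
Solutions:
 h(c) = C1 + C2*erf(sqrt(2)*c/4)


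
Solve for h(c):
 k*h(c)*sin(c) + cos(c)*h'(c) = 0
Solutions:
 h(c) = C1*exp(k*log(cos(c)))


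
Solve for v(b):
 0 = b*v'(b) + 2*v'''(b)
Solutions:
 v(b) = C1 + Integral(C2*airyai(-2^(2/3)*b/2) + C3*airybi(-2^(2/3)*b/2), b)


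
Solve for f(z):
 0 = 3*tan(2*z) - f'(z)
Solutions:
 f(z) = C1 - 3*log(cos(2*z))/2


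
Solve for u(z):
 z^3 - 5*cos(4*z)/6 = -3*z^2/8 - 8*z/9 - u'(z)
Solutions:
 u(z) = C1 - z^4/4 - z^3/8 - 4*z^2/9 + 5*sin(4*z)/24


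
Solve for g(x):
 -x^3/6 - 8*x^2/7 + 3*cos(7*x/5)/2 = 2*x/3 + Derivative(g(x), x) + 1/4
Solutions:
 g(x) = C1 - x^4/24 - 8*x^3/21 - x^2/3 - x/4 + 15*sin(7*x/5)/14


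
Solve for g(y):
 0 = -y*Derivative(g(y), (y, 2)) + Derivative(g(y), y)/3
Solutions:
 g(y) = C1 + C2*y^(4/3)


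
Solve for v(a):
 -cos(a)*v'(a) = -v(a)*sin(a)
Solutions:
 v(a) = C1/cos(a)


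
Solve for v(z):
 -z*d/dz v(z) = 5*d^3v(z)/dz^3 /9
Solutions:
 v(z) = C1 + Integral(C2*airyai(-15^(2/3)*z/5) + C3*airybi(-15^(2/3)*z/5), z)


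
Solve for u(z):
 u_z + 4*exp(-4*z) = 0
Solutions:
 u(z) = C1 + exp(-4*z)


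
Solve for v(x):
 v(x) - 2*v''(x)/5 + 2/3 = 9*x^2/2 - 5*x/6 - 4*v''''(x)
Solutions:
 v(x) = 9*x^2/2 - 5*x/6 + (C1*sin(sqrt(2)*x*sin(atan(3*sqrt(11))/2)/2) + C2*cos(sqrt(2)*x*sin(atan(3*sqrt(11))/2)/2))*exp(-sqrt(2)*x*cos(atan(3*sqrt(11))/2)/2) + (C3*sin(sqrt(2)*x*sin(atan(3*sqrt(11))/2)/2) + C4*cos(sqrt(2)*x*sin(atan(3*sqrt(11))/2)/2))*exp(sqrt(2)*x*cos(atan(3*sqrt(11))/2)/2) + 44/15


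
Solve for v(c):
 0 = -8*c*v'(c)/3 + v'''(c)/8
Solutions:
 v(c) = C1 + Integral(C2*airyai(4*3^(2/3)*c/3) + C3*airybi(4*3^(2/3)*c/3), c)


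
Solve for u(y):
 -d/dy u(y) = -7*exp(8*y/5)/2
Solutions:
 u(y) = C1 + 35*exp(8*y/5)/16


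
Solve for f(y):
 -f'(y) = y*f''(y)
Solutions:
 f(y) = C1 + C2*log(y)


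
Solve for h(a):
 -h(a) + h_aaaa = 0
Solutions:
 h(a) = C1*exp(-a) + C2*exp(a) + C3*sin(a) + C4*cos(a)


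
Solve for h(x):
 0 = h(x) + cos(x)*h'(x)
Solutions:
 h(x) = C1*sqrt(sin(x) - 1)/sqrt(sin(x) + 1)


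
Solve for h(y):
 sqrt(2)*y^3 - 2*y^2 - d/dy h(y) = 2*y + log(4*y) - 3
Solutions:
 h(y) = C1 + sqrt(2)*y^4/4 - 2*y^3/3 - y^2 - y*log(y) - y*log(4) + 4*y


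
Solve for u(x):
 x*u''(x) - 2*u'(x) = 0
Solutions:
 u(x) = C1 + C2*x^3


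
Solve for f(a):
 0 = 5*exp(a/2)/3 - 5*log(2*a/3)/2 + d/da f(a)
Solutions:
 f(a) = C1 + 5*a*log(a)/2 + 5*a*(-log(3) - 1 + log(2))/2 - 10*exp(a/2)/3


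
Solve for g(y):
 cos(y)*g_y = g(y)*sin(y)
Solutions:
 g(y) = C1/cos(y)


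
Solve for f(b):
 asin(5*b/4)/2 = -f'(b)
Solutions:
 f(b) = C1 - b*asin(5*b/4)/2 - sqrt(16 - 25*b^2)/10


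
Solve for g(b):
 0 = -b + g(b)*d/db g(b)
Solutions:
 g(b) = -sqrt(C1 + b^2)
 g(b) = sqrt(C1 + b^2)


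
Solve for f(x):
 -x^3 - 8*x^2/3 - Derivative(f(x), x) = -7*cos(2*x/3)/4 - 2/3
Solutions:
 f(x) = C1 - x^4/4 - 8*x^3/9 + 2*x/3 + 21*sin(2*x/3)/8


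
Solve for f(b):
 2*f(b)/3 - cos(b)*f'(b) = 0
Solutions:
 f(b) = C1*(sin(b) + 1)^(1/3)/(sin(b) - 1)^(1/3)


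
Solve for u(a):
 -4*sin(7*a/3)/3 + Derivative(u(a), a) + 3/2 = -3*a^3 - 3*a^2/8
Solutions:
 u(a) = C1 - 3*a^4/4 - a^3/8 - 3*a/2 - 4*cos(7*a/3)/7


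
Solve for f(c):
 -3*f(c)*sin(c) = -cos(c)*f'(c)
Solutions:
 f(c) = C1/cos(c)^3


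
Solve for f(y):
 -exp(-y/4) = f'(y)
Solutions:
 f(y) = C1 + 4*exp(-y/4)


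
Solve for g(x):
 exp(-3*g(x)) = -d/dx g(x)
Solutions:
 g(x) = log(C1 - 3*x)/3
 g(x) = log((-3^(1/3) - 3^(5/6)*I)*(C1 - x)^(1/3)/2)
 g(x) = log((-3^(1/3) + 3^(5/6)*I)*(C1 - x)^(1/3)/2)


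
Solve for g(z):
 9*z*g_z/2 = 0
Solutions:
 g(z) = C1


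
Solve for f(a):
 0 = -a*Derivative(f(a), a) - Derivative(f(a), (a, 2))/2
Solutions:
 f(a) = C1 + C2*erf(a)


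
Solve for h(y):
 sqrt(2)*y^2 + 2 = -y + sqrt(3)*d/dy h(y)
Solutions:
 h(y) = C1 + sqrt(6)*y^3/9 + sqrt(3)*y^2/6 + 2*sqrt(3)*y/3


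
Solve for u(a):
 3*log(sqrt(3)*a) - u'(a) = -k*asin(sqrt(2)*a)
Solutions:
 u(a) = C1 + 3*a*log(a) - 3*a + 3*a*log(3)/2 + k*(a*asin(sqrt(2)*a) + sqrt(2)*sqrt(1 - 2*a^2)/2)


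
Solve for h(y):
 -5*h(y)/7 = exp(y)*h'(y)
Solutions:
 h(y) = C1*exp(5*exp(-y)/7)


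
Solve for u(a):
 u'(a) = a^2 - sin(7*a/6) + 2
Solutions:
 u(a) = C1 + a^3/3 + 2*a + 6*cos(7*a/6)/7


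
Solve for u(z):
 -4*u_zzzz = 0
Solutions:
 u(z) = C1 + C2*z + C3*z^2 + C4*z^3


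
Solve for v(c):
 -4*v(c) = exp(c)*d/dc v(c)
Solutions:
 v(c) = C1*exp(4*exp(-c))


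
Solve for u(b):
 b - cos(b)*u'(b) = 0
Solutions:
 u(b) = C1 + Integral(b/cos(b), b)


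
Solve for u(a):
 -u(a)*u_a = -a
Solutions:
 u(a) = -sqrt(C1 + a^2)
 u(a) = sqrt(C1 + a^2)


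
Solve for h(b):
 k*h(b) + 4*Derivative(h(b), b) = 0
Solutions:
 h(b) = C1*exp(-b*k/4)


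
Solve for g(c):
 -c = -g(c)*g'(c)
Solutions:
 g(c) = -sqrt(C1 + c^2)
 g(c) = sqrt(C1 + c^2)


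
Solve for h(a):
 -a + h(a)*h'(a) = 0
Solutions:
 h(a) = -sqrt(C1 + a^2)
 h(a) = sqrt(C1 + a^2)


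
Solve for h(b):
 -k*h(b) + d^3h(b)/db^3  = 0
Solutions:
 h(b) = C1*exp(b*k^(1/3)) + C2*exp(b*k^(1/3)*(-1 + sqrt(3)*I)/2) + C3*exp(-b*k^(1/3)*(1 + sqrt(3)*I)/2)


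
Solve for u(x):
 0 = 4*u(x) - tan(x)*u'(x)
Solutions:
 u(x) = C1*sin(x)^4


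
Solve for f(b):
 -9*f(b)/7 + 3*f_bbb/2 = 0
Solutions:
 f(b) = C3*exp(6^(1/3)*7^(2/3)*b/7) + (C1*sin(2^(1/3)*3^(5/6)*7^(2/3)*b/14) + C2*cos(2^(1/3)*3^(5/6)*7^(2/3)*b/14))*exp(-6^(1/3)*7^(2/3)*b/14)


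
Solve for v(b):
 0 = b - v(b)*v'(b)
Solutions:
 v(b) = -sqrt(C1 + b^2)
 v(b) = sqrt(C1 + b^2)


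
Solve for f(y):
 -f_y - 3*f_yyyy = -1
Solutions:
 f(y) = C1 + C4*exp(-3^(2/3)*y/3) + y + (C2*sin(3^(1/6)*y/2) + C3*cos(3^(1/6)*y/2))*exp(3^(2/3)*y/6)


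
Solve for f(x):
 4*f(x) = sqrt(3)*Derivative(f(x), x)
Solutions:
 f(x) = C1*exp(4*sqrt(3)*x/3)


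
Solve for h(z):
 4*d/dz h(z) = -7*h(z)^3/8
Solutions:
 h(z) = -4*sqrt(-1/(C1 - 7*z))
 h(z) = 4*sqrt(-1/(C1 - 7*z))


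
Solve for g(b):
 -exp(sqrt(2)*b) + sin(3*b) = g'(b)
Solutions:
 g(b) = C1 - sqrt(2)*exp(sqrt(2)*b)/2 - cos(3*b)/3


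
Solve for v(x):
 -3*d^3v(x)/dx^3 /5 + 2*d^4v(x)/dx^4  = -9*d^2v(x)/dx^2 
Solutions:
 v(x) = C1 + C2*x + (C3*sin(3*sqrt(199)*x/20) + C4*cos(3*sqrt(199)*x/20))*exp(3*x/20)


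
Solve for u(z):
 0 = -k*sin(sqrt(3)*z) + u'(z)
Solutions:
 u(z) = C1 - sqrt(3)*k*cos(sqrt(3)*z)/3


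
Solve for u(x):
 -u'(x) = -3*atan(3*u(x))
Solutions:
 Integral(1/atan(3*_y), (_y, u(x))) = C1 + 3*x


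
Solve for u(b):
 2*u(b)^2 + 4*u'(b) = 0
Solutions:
 u(b) = 2/(C1 + b)


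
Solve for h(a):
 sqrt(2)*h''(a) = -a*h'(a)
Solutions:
 h(a) = C1 + C2*erf(2^(1/4)*a/2)


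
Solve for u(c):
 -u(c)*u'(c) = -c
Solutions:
 u(c) = -sqrt(C1 + c^2)
 u(c) = sqrt(C1 + c^2)


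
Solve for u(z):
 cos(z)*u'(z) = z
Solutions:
 u(z) = C1 + Integral(z/cos(z), z)


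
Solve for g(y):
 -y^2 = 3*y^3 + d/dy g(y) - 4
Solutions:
 g(y) = C1 - 3*y^4/4 - y^3/3 + 4*y


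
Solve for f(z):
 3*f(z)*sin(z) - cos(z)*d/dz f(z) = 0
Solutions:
 f(z) = C1/cos(z)^3


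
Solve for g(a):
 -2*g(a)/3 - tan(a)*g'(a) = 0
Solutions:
 g(a) = C1/sin(a)^(2/3)


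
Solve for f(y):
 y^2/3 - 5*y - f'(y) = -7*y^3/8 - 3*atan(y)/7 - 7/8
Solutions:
 f(y) = C1 + 7*y^4/32 + y^3/9 - 5*y^2/2 + 3*y*atan(y)/7 + 7*y/8 - 3*log(y^2 + 1)/14


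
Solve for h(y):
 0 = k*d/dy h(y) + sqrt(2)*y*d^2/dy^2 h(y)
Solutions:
 h(y) = C1 + y^(-sqrt(2)*re(k)/2 + 1)*(C2*sin(sqrt(2)*log(y)*Abs(im(k))/2) + C3*cos(sqrt(2)*log(y)*im(k)/2))


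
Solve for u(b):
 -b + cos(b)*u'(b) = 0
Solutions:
 u(b) = C1 + Integral(b/cos(b), b)


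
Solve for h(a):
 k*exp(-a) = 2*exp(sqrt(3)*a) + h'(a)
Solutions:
 h(a) = C1 - k*exp(-a) - 2*sqrt(3)*exp(sqrt(3)*a)/3


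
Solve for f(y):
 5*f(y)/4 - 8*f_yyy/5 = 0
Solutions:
 f(y) = C3*exp(2^(1/3)*5^(2/3)*y/4) + (C1*sin(2^(1/3)*sqrt(3)*5^(2/3)*y/8) + C2*cos(2^(1/3)*sqrt(3)*5^(2/3)*y/8))*exp(-2^(1/3)*5^(2/3)*y/8)


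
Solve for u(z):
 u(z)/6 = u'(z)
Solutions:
 u(z) = C1*exp(z/6)


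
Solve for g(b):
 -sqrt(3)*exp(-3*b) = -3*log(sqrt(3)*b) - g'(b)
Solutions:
 g(b) = C1 - 3*b*log(b) + b*(3 - 3*log(3)/2) - sqrt(3)*exp(-3*b)/3


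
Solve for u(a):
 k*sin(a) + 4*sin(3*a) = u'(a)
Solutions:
 u(a) = C1 - k*cos(a) - 4*cos(3*a)/3


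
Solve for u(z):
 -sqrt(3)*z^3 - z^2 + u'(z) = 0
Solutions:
 u(z) = C1 + sqrt(3)*z^4/4 + z^3/3


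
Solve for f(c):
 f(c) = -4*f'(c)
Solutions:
 f(c) = C1*exp(-c/4)


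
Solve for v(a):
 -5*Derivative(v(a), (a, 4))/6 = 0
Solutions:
 v(a) = C1 + C2*a + C3*a^2 + C4*a^3


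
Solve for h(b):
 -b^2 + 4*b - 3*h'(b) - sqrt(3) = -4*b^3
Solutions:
 h(b) = C1 + b^4/3 - b^3/9 + 2*b^2/3 - sqrt(3)*b/3


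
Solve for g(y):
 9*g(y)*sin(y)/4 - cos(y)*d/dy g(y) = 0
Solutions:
 g(y) = C1/cos(y)^(9/4)


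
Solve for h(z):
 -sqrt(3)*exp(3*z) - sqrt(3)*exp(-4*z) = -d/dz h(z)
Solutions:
 h(z) = C1 + sqrt(3)*exp(3*z)/3 - sqrt(3)*exp(-4*z)/4


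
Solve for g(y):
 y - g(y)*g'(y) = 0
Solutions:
 g(y) = -sqrt(C1 + y^2)
 g(y) = sqrt(C1 + y^2)


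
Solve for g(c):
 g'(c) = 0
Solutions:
 g(c) = C1


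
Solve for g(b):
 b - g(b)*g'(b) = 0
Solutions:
 g(b) = -sqrt(C1 + b^2)
 g(b) = sqrt(C1 + b^2)


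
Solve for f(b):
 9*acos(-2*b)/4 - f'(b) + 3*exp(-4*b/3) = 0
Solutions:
 f(b) = C1 + 9*b*acos(-2*b)/4 + 9*sqrt(1 - 4*b^2)/8 - 9*exp(-4*b/3)/4


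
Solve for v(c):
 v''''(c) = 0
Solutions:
 v(c) = C1 + C2*c + C3*c^2 + C4*c^3


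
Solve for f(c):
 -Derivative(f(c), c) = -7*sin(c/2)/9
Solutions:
 f(c) = C1 - 14*cos(c/2)/9


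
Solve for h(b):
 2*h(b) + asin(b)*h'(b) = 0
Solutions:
 h(b) = C1*exp(-2*Integral(1/asin(b), b))


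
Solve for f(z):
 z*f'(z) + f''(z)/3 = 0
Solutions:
 f(z) = C1 + C2*erf(sqrt(6)*z/2)


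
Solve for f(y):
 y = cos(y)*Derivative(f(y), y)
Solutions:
 f(y) = C1 + Integral(y/cos(y), y)


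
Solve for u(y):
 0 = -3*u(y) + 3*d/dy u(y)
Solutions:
 u(y) = C1*exp(y)


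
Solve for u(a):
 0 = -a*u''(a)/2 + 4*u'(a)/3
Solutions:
 u(a) = C1 + C2*a^(11/3)


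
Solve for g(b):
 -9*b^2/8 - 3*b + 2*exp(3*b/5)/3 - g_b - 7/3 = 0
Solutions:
 g(b) = C1 - 3*b^3/8 - 3*b^2/2 - 7*b/3 + 10*exp(3*b/5)/9


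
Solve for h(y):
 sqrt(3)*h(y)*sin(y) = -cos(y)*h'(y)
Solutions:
 h(y) = C1*cos(y)^(sqrt(3))


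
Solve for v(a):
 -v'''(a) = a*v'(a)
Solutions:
 v(a) = C1 + Integral(C2*airyai(-a) + C3*airybi(-a), a)


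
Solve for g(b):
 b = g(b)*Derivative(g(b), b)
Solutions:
 g(b) = -sqrt(C1 + b^2)
 g(b) = sqrt(C1 + b^2)


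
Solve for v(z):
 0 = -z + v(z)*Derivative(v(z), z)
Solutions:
 v(z) = -sqrt(C1 + z^2)
 v(z) = sqrt(C1 + z^2)


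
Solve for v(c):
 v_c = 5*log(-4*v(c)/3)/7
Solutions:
 -7*Integral(1/(log(-_y) - log(3) + 2*log(2)), (_y, v(c)))/5 = C1 - c


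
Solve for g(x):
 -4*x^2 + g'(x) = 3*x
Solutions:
 g(x) = C1 + 4*x^3/3 + 3*x^2/2


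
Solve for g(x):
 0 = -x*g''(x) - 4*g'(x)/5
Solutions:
 g(x) = C1 + C2*x^(1/5)


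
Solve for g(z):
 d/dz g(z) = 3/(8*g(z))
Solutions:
 g(z) = -sqrt(C1 + 3*z)/2
 g(z) = sqrt(C1 + 3*z)/2


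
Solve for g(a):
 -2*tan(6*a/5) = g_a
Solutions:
 g(a) = C1 + 5*log(cos(6*a/5))/3


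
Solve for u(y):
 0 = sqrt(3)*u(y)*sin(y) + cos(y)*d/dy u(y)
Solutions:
 u(y) = C1*cos(y)^(sqrt(3))


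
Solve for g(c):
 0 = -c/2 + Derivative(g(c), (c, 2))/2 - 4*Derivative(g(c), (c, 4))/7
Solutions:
 g(c) = C1 + C2*c + C3*exp(-sqrt(14)*c/4) + C4*exp(sqrt(14)*c/4) + c^3/6


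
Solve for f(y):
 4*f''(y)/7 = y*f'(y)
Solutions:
 f(y) = C1 + C2*erfi(sqrt(14)*y/4)


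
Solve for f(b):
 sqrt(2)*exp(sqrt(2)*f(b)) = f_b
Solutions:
 f(b) = sqrt(2)*(2*log(-1/(C1 + sqrt(2)*b)) - log(2))/4


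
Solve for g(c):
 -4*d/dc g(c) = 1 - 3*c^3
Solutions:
 g(c) = C1 + 3*c^4/16 - c/4


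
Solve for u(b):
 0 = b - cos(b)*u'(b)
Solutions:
 u(b) = C1 + Integral(b/cos(b), b)


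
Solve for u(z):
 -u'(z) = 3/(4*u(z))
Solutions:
 u(z) = -sqrt(C1 - 6*z)/2
 u(z) = sqrt(C1 - 6*z)/2


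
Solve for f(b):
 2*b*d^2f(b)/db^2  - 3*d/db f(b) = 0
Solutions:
 f(b) = C1 + C2*b^(5/2)


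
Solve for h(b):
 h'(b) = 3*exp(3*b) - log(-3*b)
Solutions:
 h(b) = C1 - b*log(-b) + b*(1 - log(3)) + exp(3*b)


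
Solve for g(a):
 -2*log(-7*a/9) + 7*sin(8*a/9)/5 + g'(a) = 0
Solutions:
 g(a) = C1 + 2*a*log(-a) - 4*a*log(3) - 2*a + 2*a*log(7) + 63*cos(8*a/9)/40


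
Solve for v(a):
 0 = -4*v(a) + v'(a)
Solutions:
 v(a) = C1*exp(4*a)


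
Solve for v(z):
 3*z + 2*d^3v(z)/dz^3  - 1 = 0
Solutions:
 v(z) = C1 + C2*z + C3*z^2 - z^4/16 + z^3/12


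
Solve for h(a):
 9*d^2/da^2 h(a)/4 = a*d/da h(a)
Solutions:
 h(a) = C1 + C2*erfi(sqrt(2)*a/3)


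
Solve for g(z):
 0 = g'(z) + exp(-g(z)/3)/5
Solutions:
 g(z) = 3*log(C1 - z/15)


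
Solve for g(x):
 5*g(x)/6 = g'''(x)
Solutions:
 g(x) = C3*exp(5^(1/3)*6^(2/3)*x/6) + (C1*sin(2^(2/3)*3^(1/6)*5^(1/3)*x/4) + C2*cos(2^(2/3)*3^(1/6)*5^(1/3)*x/4))*exp(-5^(1/3)*6^(2/3)*x/12)


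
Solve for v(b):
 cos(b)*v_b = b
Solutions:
 v(b) = C1 + Integral(b/cos(b), b)


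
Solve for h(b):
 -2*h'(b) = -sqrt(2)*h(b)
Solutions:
 h(b) = C1*exp(sqrt(2)*b/2)


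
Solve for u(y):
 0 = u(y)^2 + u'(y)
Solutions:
 u(y) = 1/(C1 + y)


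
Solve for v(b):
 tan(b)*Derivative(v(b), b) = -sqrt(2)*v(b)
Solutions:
 v(b) = C1/sin(b)^(sqrt(2))


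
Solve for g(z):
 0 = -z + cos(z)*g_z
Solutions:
 g(z) = C1 + Integral(z/cos(z), z)


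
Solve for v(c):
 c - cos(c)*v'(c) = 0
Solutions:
 v(c) = C1 + Integral(c/cos(c), c)


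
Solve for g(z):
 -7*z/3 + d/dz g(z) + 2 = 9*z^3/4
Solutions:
 g(z) = C1 + 9*z^4/16 + 7*z^2/6 - 2*z


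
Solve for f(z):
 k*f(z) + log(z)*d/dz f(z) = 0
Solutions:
 f(z) = C1*exp(-k*li(z))


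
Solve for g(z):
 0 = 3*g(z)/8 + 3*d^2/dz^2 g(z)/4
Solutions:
 g(z) = C1*sin(sqrt(2)*z/2) + C2*cos(sqrt(2)*z/2)


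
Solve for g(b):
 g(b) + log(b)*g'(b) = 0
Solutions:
 g(b) = C1*exp(-li(b))


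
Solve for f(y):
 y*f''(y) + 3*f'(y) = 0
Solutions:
 f(y) = C1 + C2/y^2


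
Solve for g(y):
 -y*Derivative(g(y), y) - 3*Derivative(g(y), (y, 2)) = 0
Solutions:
 g(y) = C1 + C2*erf(sqrt(6)*y/6)


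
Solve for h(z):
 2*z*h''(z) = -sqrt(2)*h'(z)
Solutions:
 h(z) = C1 + C2*z^(1 - sqrt(2)/2)


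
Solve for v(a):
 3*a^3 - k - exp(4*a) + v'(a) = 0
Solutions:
 v(a) = C1 - 3*a^4/4 + a*k + exp(4*a)/4


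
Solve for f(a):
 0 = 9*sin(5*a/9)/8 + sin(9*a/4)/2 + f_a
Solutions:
 f(a) = C1 + 81*cos(5*a/9)/40 + 2*cos(9*a/4)/9


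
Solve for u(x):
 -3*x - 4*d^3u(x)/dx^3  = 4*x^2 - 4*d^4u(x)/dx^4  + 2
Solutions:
 u(x) = C1 + C2*x + C3*x^2 + C4*exp(x) - x^5/60 - 11*x^4/96 - 13*x^3/24


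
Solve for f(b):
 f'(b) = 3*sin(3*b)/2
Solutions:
 f(b) = C1 - cos(3*b)/2


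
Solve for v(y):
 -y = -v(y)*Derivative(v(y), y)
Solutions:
 v(y) = -sqrt(C1 + y^2)
 v(y) = sqrt(C1 + y^2)


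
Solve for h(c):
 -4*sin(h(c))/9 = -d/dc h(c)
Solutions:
 -4*c/9 + log(cos(h(c)) - 1)/2 - log(cos(h(c)) + 1)/2 = C1


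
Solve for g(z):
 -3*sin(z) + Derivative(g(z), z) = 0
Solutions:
 g(z) = C1 - 3*cos(z)


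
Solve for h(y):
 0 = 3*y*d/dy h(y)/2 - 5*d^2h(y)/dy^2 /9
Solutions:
 h(y) = C1 + C2*erfi(3*sqrt(15)*y/10)


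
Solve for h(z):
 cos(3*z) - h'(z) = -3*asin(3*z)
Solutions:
 h(z) = C1 + 3*z*asin(3*z) + sqrt(1 - 9*z^2) + sin(3*z)/3


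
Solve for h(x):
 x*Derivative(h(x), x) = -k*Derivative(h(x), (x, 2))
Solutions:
 h(x) = C1 + C2*sqrt(k)*erf(sqrt(2)*x*sqrt(1/k)/2)


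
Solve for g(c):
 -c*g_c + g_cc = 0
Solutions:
 g(c) = C1 + C2*erfi(sqrt(2)*c/2)


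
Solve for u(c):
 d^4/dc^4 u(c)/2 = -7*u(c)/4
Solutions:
 u(c) = (C1*sin(14^(1/4)*c/2) + C2*cos(14^(1/4)*c/2))*exp(-14^(1/4)*c/2) + (C3*sin(14^(1/4)*c/2) + C4*cos(14^(1/4)*c/2))*exp(14^(1/4)*c/2)


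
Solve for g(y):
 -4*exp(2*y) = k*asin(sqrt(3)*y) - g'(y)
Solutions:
 g(y) = C1 + k*(y*asin(sqrt(3)*y) + sqrt(3)*sqrt(1 - 3*y^2)/3) + 2*exp(2*y)


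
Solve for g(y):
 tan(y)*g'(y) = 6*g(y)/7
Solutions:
 g(y) = C1*sin(y)^(6/7)


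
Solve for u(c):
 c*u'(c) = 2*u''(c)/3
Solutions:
 u(c) = C1 + C2*erfi(sqrt(3)*c/2)


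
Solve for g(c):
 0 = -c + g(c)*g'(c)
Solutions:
 g(c) = -sqrt(C1 + c^2)
 g(c) = sqrt(C1 + c^2)


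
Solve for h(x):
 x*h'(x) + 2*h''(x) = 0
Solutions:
 h(x) = C1 + C2*erf(x/2)


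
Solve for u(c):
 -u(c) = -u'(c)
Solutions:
 u(c) = C1*exp(c)


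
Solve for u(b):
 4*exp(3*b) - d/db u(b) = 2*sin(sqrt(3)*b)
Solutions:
 u(b) = C1 + 4*exp(3*b)/3 + 2*sqrt(3)*cos(sqrt(3)*b)/3


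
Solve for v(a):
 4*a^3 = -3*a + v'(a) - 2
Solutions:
 v(a) = C1 + a^4 + 3*a^2/2 + 2*a


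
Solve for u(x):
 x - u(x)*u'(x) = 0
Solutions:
 u(x) = -sqrt(C1 + x^2)
 u(x) = sqrt(C1 + x^2)


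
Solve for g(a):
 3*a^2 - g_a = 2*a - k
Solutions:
 g(a) = C1 + a^3 - a^2 + a*k


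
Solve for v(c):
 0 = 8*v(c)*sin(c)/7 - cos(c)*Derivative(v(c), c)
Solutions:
 v(c) = C1/cos(c)^(8/7)


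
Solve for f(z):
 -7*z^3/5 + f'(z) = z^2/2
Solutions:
 f(z) = C1 + 7*z^4/20 + z^3/6


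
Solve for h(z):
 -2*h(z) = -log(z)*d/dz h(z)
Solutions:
 h(z) = C1*exp(2*li(z))


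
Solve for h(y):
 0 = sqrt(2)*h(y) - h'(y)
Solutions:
 h(y) = C1*exp(sqrt(2)*y)


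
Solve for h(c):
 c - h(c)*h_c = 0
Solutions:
 h(c) = -sqrt(C1 + c^2)
 h(c) = sqrt(C1 + c^2)


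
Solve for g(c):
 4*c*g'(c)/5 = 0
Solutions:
 g(c) = C1


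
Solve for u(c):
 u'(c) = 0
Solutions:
 u(c) = C1


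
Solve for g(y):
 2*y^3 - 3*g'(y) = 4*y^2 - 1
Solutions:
 g(y) = C1 + y^4/6 - 4*y^3/9 + y/3


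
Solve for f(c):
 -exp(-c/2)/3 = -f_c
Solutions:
 f(c) = C1 - 2*exp(-c/2)/3


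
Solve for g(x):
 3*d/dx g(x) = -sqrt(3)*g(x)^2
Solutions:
 g(x) = 3/(C1 + sqrt(3)*x)


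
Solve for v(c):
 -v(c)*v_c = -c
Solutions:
 v(c) = -sqrt(C1 + c^2)
 v(c) = sqrt(C1 + c^2)


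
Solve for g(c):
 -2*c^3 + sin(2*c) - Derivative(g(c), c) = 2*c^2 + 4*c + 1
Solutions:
 g(c) = C1 - c^4/2 - 2*c^3/3 - 2*c^2 - c - cos(2*c)/2


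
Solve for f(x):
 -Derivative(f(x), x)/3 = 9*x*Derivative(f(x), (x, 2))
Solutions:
 f(x) = C1 + C2*x^(26/27)


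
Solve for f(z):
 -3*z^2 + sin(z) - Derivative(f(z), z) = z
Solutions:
 f(z) = C1 - z^3 - z^2/2 - cos(z)


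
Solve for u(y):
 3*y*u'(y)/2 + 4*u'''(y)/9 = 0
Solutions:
 u(y) = C1 + Integral(C2*airyai(-3*y/2) + C3*airybi(-3*y/2), y)


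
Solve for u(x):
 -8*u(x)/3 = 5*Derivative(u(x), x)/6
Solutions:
 u(x) = C1*exp(-16*x/5)


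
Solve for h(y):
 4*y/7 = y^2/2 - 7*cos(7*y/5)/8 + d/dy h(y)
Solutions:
 h(y) = C1 - y^3/6 + 2*y^2/7 + 5*sin(7*y/5)/8


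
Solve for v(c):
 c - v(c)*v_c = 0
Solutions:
 v(c) = -sqrt(C1 + c^2)
 v(c) = sqrt(C1 + c^2)


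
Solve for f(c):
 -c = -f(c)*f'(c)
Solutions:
 f(c) = -sqrt(C1 + c^2)
 f(c) = sqrt(C1 + c^2)


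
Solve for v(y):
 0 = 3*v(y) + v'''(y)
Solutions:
 v(y) = C3*exp(-3^(1/3)*y) + (C1*sin(3^(5/6)*y/2) + C2*cos(3^(5/6)*y/2))*exp(3^(1/3)*y/2)


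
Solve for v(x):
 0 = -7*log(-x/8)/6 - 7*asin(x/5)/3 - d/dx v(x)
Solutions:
 v(x) = C1 - 7*x*log(-x)/6 - 7*x*asin(x/5)/3 + 7*x/6 + 7*x*log(2)/2 - 7*sqrt(25 - x^2)/3


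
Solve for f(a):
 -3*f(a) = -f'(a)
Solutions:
 f(a) = C1*exp(3*a)


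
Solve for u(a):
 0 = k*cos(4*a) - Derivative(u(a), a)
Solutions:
 u(a) = C1 + k*sin(4*a)/4


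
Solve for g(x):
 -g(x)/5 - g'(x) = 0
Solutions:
 g(x) = C1*exp(-x/5)


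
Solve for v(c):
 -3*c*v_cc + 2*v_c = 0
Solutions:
 v(c) = C1 + C2*c^(5/3)


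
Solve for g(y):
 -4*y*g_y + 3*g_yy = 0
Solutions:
 g(y) = C1 + C2*erfi(sqrt(6)*y/3)


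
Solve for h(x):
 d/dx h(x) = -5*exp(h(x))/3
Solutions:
 h(x) = log(1/(C1 + 5*x)) + log(3)


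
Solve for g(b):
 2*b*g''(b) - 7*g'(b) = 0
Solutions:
 g(b) = C1 + C2*b^(9/2)


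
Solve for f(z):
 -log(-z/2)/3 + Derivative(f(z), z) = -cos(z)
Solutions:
 f(z) = C1 + z*log(-z)/3 - z/3 - z*log(2)/3 - sin(z)


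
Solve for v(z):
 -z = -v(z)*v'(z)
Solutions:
 v(z) = -sqrt(C1 + z^2)
 v(z) = sqrt(C1 + z^2)


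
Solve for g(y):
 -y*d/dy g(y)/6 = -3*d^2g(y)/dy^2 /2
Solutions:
 g(y) = C1 + C2*erfi(sqrt(2)*y/6)


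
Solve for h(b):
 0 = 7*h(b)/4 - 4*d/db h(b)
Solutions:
 h(b) = C1*exp(7*b/16)


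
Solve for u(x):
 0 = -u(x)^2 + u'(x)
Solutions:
 u(x) = -1/(C1 + x)


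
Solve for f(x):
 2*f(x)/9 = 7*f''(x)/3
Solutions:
 f(x) = C1*exp(-sqrt(42)*x/21) + C2*exp(sqrt(42)*x/21)


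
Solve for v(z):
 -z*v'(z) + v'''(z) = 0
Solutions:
 v(z) = C1 + Integral(C2*airyai(z) + C3*airybi(z), z)


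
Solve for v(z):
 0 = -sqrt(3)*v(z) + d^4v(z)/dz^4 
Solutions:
 v(z) = C1*exp(-3^(1/8)*z) + C2*exp(3^(1/8)*z) + C3*sin(3^(1/8)*z) + C4*cos(3^(1/8)*z)


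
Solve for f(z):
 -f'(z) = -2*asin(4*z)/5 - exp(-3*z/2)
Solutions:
 f(z) = C1 + 2*z*asin(4*z)/5 + sqrt(1 - 16*z^2)/10 - 2*exp(-3*z/2)/3


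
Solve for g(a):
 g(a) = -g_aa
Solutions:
 g(a) = C1*sin(a) + C2*cos(a)


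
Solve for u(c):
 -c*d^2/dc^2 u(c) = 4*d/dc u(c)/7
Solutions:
 u(c) = C1 + C2*c^(3/7)


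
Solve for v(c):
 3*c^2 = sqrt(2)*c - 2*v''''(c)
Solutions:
 v(c) = C1 + C2*c + C3*c^2 + C4*c^3 - c^6/240 + sqrt(2)*c^5/240
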